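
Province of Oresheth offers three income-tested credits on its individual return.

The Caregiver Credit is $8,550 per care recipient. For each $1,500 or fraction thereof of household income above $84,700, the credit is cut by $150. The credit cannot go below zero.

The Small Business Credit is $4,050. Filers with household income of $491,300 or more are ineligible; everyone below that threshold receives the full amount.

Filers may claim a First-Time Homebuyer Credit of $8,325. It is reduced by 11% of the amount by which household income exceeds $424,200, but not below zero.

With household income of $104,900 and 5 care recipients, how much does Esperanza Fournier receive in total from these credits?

$53,025

Caregiver Credit: base = 5 × $8,550 = $42,750. income exceeds $84,700 by $20,200, which is 14 full-or-partial $1,500 increments; reduction = 14 × $150 = $2,100, leaving $40,650.
Small Business Credit: $104,900 is below the $491,300 cutoff, so the full $4,050 applies.
First-Time Homebuyer Credit: $104,900 is at or below the $424,200 threshold, so the full $8,325 applies.
Total: $40,650 + $4,050 + $8,325 = $53,025.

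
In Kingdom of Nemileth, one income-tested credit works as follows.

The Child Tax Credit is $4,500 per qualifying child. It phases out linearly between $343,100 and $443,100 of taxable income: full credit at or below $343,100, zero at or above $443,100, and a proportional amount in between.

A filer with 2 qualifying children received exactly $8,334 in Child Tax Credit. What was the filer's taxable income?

Full credit = 2 × $4,500 = $9,000.
$8,334 is 8,334/9,000 of the full $9,000, so 666/9,000 of the $100,000 range has been used: income = $343,100 + $100,000 × 666/9,000 = $350,500.

$350,500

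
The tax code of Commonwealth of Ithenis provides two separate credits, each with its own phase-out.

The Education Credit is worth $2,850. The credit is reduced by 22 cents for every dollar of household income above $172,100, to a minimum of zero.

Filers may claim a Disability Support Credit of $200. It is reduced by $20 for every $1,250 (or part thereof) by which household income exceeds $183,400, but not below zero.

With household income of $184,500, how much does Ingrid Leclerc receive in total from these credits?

Education Credit: 22% of the $12,400 excess over $172,100 is $2,728; credit = $2,850 − $2,728 = $122.
Disability Support Credit: income exceeds $183,400 by $1,100, which is 1 full-or-partial $1,250 increment; reduction = 1 × $20 = $20, leaving $180.
Total: $122 + $180 = $302.

$302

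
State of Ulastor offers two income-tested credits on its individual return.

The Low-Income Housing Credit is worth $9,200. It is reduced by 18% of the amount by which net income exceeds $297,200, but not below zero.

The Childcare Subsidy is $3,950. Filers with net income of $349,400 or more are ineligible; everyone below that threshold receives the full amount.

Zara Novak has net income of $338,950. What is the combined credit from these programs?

$5,635

Low-Income Housing Credit: 18% of the $41,750 excess over $297,200 is $7,515; credit = $9,200 − $7,515 = $1,685.
Childcare Subsidy: $338,950 is below the $349,400 cutoff, so the full $3,950 applies.
Total: $1,685 + $3,950 = $5,635.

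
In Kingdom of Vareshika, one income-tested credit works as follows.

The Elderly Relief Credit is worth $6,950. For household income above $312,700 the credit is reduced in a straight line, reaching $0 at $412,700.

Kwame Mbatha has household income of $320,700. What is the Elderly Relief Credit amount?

Elderly Relief Credit: $320,700 is $8,000 into a $100,000 phase-out range, leaving 92,000/100,000 of the credit: $6,950 × 92,000/100,000 = $6,394.

$6,394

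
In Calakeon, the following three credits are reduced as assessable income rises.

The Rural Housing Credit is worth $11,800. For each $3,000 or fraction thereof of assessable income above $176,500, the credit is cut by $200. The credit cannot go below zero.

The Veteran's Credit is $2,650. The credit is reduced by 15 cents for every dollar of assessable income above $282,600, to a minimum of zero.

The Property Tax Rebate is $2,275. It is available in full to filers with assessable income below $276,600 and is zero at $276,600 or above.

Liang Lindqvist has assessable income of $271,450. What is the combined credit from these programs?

Rural Housing Credit: income exceeds $176,500 by $94,950, which is 32 full-or-partial $3,000 increments; reduction = 32 × $200 = $6,400, leaving $5,400.
Veteran's Credit: $271,450 is at or below the $282,600 threshold, so the full $2,650 applies.
Property Tax Rebate: $271,450 is below the $276,600 cutoff, so the full $2,275 applies.
Total: $5,400 + $2,650 + $2,275 = $10,325.

$10,325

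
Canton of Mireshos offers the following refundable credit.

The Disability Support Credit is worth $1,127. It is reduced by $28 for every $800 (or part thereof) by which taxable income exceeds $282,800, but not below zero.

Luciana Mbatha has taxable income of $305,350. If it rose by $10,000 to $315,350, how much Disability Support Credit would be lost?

At $305,350 — income exceeds $282,800 by $22,550, which is 29 full-or-partial $800 increments; reduction = 29 × $28 = $812, leaving $315.
At $315,350 — income exceeds $282,800 by $32,550 → 41 increments × $28 = $1,148 ≥ base, so the credit is $0.
Lost: $315 − $0 = $315.

$315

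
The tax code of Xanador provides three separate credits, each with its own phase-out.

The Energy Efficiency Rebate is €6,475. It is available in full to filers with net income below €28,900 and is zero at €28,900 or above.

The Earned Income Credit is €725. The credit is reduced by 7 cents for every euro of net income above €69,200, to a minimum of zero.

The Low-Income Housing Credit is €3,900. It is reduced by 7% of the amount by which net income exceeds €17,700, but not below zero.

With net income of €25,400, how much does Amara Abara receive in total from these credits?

Energy Efficiency Rebate: €25,400 is below the €28,900 cutoff, so the full €6,475 applies.
Earned Income Credit: €25,400 is at or below the €69,200 threshold, so the full €725 applies.
Low-Income Housing Credit: 7% of the €7,700 excess over €17,700 is €539; credit = €3,900 − €539 = €3,361.
Total: €6,475 + €725 + €3,361 = €10,561.

€10,561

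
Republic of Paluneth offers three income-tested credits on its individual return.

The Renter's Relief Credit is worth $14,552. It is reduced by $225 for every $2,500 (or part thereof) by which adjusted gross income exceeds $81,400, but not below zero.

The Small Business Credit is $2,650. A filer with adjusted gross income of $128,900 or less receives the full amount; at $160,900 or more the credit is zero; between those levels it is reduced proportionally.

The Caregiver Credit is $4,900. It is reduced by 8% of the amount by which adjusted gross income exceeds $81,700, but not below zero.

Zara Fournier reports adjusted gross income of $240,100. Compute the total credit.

Renter's Relief Credit: income exceeds $81,400 by $158,700, which is 64 full-or-partial $2,500 increments; reduction = 64 × $225 = $14,400, leaving $152.
Small Business Credit: $240,100 is at or above $160,900, so the credit is $0.
Caregiver Credit: 8% of the $158,400 excess over $81,700 is $12,672 ≥ base, so the credit is $0.
Total: $152 + $0 + $0 = $152.

$152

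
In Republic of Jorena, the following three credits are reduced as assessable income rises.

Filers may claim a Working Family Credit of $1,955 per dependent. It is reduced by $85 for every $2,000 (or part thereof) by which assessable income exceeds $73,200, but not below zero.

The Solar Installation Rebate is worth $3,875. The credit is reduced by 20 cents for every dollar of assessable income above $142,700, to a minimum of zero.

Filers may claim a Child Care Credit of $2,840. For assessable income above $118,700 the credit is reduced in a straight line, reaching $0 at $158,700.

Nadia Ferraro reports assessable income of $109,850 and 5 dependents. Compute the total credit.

Working Family Credit: base = 5 × $1,955 = $9,775. income exceeds $73,200 by $36,650, which is 19 full-or-partial $2,000 increments; reduction = 19 × $85 = $1,615, leaving $8,160.
Solar Installation Rebate: $109,850 is at or below the $142,700 threshold, so the full $3,875 applies.
Child Care Credit: $109,850 is at or below the $118,700 threshold, so the full $2,840 applies.
Total: $8,160 + $3,875 + $2,840 = $14,875.

$14,875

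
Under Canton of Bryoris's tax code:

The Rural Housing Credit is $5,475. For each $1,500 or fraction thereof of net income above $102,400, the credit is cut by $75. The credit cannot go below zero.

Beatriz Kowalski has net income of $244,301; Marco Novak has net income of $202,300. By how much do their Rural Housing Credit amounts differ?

Beatriz ($244,301): Rural Housing Credit: income exceeds $102,400 by $141,901 → 95 increments × $75 = $7,125 ≥ base, so the credit is $0.
Marco ($202,300): Rural Housing Credit: income exceeds $102,400 by $99,900, which is 67 full-or-partial $1,500 increments; reduction = 67 × $75 = $5,025, leaving $450.
Difference: |$0 − $450| = $450.

$450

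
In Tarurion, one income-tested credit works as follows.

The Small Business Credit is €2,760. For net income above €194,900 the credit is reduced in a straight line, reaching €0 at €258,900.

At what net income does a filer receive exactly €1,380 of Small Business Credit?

€226,900

€1,380 is 1,380/2,760 of the full €2,760, so 1,380/2,760 of the €64,000 range has been used: income = €194,900 + €64,000 × 1,380/2,760 = €226,900.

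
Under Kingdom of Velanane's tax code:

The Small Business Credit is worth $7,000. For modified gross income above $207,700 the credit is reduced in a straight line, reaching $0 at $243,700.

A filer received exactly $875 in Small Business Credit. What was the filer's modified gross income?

$239,200

$875 is 875/7,000 of the full $7,000, so 6,125/7,000 of the $36,000 range has been used: income = $207,700 + $36,000 × 6,125/7,000 = $239,200.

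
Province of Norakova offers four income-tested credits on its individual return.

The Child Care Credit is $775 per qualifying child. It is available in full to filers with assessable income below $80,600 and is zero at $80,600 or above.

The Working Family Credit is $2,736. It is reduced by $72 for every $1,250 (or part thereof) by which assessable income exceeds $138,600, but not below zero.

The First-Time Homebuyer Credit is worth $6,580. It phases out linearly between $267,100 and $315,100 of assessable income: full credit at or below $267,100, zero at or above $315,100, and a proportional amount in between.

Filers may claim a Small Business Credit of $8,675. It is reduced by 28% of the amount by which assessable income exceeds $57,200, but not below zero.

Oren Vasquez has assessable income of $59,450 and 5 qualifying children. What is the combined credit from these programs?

$21,236

Child Care Credit: base = 5 × $775 = $3,875. $59,450 is below the $80,600 cutoff, so the full $3,875 applies.
Working Family Credit: $59,450 is at or below the $138,600 threshold, so the full $2,736 applies.
First-Time Homebuyer Credit: $59,450 is at or below the $267,100 threshold, so the full $6,580 applies.
Small Business Credit: 28% of the $2,250 excess over $57,200 is $630; credit = $8,675 − $630 = $8,045.
Total: $3,875 + $2,736 + $6,580 + $8,045 = $21,236.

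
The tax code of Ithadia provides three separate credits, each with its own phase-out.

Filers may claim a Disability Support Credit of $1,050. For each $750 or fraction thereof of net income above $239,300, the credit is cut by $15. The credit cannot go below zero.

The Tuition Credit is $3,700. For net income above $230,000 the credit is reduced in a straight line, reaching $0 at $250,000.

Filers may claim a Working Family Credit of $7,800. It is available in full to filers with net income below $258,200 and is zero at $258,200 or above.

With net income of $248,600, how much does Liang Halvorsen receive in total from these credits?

$8,914

Disability Support Credit: income exceeds $239,300 by $9,300, which is 13 full-or-partial $750 increments; reduction = 13 × $15 = $195, leaving $855.
Tuition Credit: $248,600 is $18,600 into a $20,000 phase-out range, leaving 1,400/20,000 of the credit: $3,700 × 1,400/20,000 = $259.
Working Family Credit: $248,600 is below the $258,200 cutoff, so the full $7,800 applies.
Total: $855 + $259 + $7,800 = $8,914.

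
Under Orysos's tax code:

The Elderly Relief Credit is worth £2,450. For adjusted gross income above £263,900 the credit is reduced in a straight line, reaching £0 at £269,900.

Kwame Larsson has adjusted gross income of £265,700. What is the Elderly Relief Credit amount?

Elderly Relief Credit: £265,700 is £1,800 into a £6,000 phase-out range, leaving 4,200/6,000 of the credit: £2,450 × 4,200/6,000 = £1,715.

£1,715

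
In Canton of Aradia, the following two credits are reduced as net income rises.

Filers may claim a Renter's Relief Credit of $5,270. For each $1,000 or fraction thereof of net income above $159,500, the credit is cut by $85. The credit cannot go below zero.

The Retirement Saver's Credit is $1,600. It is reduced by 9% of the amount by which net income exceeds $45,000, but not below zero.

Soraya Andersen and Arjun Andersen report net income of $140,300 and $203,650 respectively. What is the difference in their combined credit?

Soraya ($140,300): Renter's Relief Credit: $140,300 is at or below the $159,500 threshold, so the full $5,270 applies. Retirement Saver's Credit: 9% of the $95,300 excess over $45,000 is $8,577 ≥ base, so the credit is $0. total $5,270 + $0 = $5,270
Arjun ($203,650): Renter's Relief Credit: income exceeds $159,500 by $44,150, which is 45 full-or-partial $1,000 increments; reduction = 45 × $85 = $3,825, leaving $1,445. Retirement Saver's Credit: 9% of the $158,650 excess over $45,000 is $14,278.50 ≥ base, so the credit is $0. total $1,445 + $0 = $1,445
Difference: |$5,270 − $1,445| = $3,825.

$3,825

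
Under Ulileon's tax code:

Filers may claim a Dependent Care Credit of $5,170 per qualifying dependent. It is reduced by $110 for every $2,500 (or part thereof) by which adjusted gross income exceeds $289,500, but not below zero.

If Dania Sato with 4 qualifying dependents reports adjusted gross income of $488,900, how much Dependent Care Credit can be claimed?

$11,880

Dependent Care Credit: base = 4 × $5,170 = $20,680. income exceeds $289,500 by $199,400, which is 80 full-or-partial $2,500 increments; reduction = 80 × $110 = $8,800, leaving $11,880.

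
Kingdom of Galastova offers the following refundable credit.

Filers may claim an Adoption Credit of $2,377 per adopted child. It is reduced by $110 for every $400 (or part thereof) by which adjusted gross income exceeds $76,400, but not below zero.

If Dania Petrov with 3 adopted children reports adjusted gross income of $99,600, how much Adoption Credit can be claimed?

Adoption Credit: base = 3 × $2,377 = $7,131. income exceeds $76,400 by $23,200, which is 58 full-or-partial $400 increments; reduction = 58 × $110 = $6,380, leaving $751.

$751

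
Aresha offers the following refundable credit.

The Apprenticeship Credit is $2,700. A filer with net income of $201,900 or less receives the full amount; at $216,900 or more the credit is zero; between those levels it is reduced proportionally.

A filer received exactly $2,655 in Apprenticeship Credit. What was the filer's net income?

$202,150

$2,655 is 2,655/2,700 of the full $2,700, so 45/2,700 of the $15,000 range has been used: income = $201,900 + $15,000 × 45/2,700 = $202,150.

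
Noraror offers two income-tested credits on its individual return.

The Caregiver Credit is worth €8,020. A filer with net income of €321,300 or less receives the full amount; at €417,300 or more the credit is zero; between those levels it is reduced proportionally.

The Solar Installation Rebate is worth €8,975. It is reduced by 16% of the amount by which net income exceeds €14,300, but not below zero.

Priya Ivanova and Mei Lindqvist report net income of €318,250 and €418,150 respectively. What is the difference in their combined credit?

Priya (€318,250): Caregiver Credit: €318,250 is at or below the €321,300 threshold, so the full €8,020 applies. Solar Installation Rebate: 16% of the €303,950 excess over €14,300 is €48,632 ≥ base, so the credit is €0. total €8,020 + €0 = €8,020
Mei (€418,150): Caregiver Credit: €418,150 is at or above €417,300, so the credit is €0. Solar Installation Rebate: 16% of the €403,850 excess over €14,300 is €64,616 ≥ base, so the credit is €0. total €0 + €0 = €0
Difference: |€8,020 − €0| = €8,020.

€8,020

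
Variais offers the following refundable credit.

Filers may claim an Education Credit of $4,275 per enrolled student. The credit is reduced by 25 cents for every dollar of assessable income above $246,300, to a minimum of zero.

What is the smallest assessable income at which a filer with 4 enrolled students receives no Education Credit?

Full credit = 4 × $4,275 = $17,100.
The credit falls by 25% of each dollar above $246,300, so it reaches zero when the excess is $17,100 / 25% = $68,400: income = $246,300 + $68,400 = $314,700.

$314,700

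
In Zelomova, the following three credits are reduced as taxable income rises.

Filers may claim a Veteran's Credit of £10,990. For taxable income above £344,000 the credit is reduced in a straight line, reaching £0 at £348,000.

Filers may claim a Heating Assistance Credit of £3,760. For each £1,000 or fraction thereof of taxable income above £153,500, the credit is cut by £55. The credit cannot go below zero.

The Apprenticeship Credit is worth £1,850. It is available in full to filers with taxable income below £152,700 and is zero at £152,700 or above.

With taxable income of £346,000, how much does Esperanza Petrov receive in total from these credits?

Veteran's Credit: £346,000 is £2,000 into a £4,000 phase-out range, leaving 2,000/4,000 of the credit: £10,990 × 2,000/4,000 = £5,495.
Heating Assistance Credit: income exceeds £153,500 by £192,500 → 193 increments × £55 = £10,615 ≥ base, so the credit is £0.
Apprenticeship Credit: £346,000 meets or exceeds the £152,700 cutoff, so the credit is £0.
Total: £5,495 + £0 + £0 = £5,495.

£5,495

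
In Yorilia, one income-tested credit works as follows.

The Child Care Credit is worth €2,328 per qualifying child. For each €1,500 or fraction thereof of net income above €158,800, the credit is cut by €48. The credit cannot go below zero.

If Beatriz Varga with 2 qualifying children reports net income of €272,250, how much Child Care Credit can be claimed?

€1,008

Child Care Credit: base = 2 × €2,328 = €4,656. income exceeds €158,800 by €113,450, which is 76 full-or-partial €1,500 increments; reduction = 76 × €48 = €3,648, leaving €1,008.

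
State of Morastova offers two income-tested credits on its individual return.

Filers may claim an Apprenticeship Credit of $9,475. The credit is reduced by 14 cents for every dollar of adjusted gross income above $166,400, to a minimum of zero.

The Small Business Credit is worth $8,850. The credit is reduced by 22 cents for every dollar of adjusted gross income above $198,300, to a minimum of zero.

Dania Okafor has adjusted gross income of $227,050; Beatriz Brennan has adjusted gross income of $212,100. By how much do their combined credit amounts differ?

$5,382

Dania ($227,050): Apprenticeship Credit: 14% of the $60,650 excess over $166,400 is $8,491; credit = $9,475 − $8,491 = $984. Small Business Credit: 22% of the $28,750 excess over $198,300 is $6,325; credit = $8,850 − $6,325 = $2,525. total $984 + $2,525 = $3,509
Beatriz ($212,100): Apprenticeship Credit: 14% of the $45,700 excess over $166,400 is $6,398; credit = $9,475 − $6,398 = $3,077. Small Business Credit: 22% of the $13,800 excess over $198,300 is $3,036; credit = $8,850 − $3,036 = $5,814. total $3,077 + $5,814 = $8,891
Difference: |$3,509 − $8,891| = $5,382.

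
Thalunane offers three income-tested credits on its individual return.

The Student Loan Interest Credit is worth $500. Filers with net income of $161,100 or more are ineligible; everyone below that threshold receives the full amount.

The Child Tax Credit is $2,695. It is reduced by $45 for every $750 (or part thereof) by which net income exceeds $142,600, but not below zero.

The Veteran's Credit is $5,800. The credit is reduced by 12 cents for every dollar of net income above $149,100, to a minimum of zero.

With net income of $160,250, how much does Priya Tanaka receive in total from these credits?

Student Loan Interest Credit: $160,250 is below the $161,100 cutoff, so the full $500 applies.
Child Tax Credit: income exceeds $142,600 by $17,650, which is 24 full-or-partial $750 increments; reduction = 24 × $45 = $1,080, leaving $1,615.
Veteran's Credit: 12% of the $11,150 excess over $149,100 is $1,338; credit = $5,800 − $1,338 = $4,462.
Total: $500 + $1,615 + $4,462 = $6,577.

$6,577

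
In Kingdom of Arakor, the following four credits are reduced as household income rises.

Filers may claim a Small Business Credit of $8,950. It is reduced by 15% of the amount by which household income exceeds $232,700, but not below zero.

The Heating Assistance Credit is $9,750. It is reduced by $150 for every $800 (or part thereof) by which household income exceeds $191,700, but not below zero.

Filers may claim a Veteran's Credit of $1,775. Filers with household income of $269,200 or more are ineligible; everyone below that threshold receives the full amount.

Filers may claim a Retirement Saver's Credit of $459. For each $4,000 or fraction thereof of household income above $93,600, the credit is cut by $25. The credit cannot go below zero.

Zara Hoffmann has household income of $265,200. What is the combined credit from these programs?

$5,850

Small Business Credit: 15% of the $32,500 excess over $232,700 is $4,875; credit = $8,950 − $4,875 = $4,075.
Heating Assistance Credit: income exceeds $191,700 by $73,500 → 92 increments × $150 = $13,800 ≥ base, so the credit is $0.
Veteran's Credit: $265,200 is below the $269,200 cutoff, so the full $1,775 applies.
Retirement Saver's Credit: income exceeds $93,600 by $171,600 → 43 increments × $25 = $1,075 ≥ base, so the credit is $0.
Total: $4,075 + $0 + $1,775 + $0 = $5,850.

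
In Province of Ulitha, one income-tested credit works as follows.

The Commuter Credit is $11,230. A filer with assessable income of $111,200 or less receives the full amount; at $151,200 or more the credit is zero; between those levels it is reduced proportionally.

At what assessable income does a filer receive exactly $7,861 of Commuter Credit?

$123,200

$7,861 is 7,861/11,230 of the full $11,230, so 3,369/11,230 of the $40,000 range has been used: income = $111,200 + $40,000 × 3,369/11,230 = $123,200.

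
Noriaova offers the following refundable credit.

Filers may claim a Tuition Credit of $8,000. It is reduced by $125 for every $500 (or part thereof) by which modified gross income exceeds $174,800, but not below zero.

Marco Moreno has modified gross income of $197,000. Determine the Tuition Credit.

$2,375

Tuition Credit: income exceeds $174,800 by $22,200, which is 45 full-or-partial $500 increments; reduction = 45 × $125 = $5,625, leaving $2,375.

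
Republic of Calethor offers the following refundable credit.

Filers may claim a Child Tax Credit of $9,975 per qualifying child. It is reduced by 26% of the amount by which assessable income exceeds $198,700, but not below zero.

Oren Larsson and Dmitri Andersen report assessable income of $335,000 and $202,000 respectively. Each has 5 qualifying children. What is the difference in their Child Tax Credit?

Oren ($335,000): Child Tax Credit: base = 5 × $9,975 = $49,875. 26% of the $136,300 excess over $198,700 is $35,438; credit = $49,875 − $35,438 = $14,437.
Dmitri ($202,000): Child Tax Credit: base = 5 × $9,975 = $49,875. 26% of the $3,300 excess over $198,700 is $858; credit = $49,875 − $858 = $49,017.
Difference: |$14,437 − $49,017| = $34,580.

$34,580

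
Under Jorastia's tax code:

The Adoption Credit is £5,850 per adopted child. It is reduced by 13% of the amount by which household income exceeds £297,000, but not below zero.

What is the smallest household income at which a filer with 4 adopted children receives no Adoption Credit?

£477,000

Full credit = 4 × £5,850 = £23,400.
The credit falls by 13% of each pound above £297,000, so it reaches zero when the excess is £23,400 / 13% = £180,000: income = £297,000 + £180,000 = £477,000.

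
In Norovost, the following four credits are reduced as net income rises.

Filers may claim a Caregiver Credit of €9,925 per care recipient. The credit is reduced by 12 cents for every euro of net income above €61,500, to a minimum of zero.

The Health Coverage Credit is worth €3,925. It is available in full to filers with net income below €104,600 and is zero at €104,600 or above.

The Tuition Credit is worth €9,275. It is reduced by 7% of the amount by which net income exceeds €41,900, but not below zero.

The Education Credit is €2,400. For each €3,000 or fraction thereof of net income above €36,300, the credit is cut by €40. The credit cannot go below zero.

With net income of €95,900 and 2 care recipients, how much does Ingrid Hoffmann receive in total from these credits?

Caregiver Credit: base = 2 × €9,925 = €19,850. 12% of the €34,400 excess over €61,500 is €4,128; credit = €19,850 − €4,128 = €15,722.
Health Coverage Credit: €95,900 is below the €104,600 cutoff, so the full €3,925 applies.
Tuition Credit: 7% of the €54,000 excess over €41,900 is €3,780; credit = €9,275 − €3,780 = €5,495.
Education Credit: income exceeds €36,300 by €59,600, which is 20 full-or-partial €3,000 increments; reduction = 20 × €40 = €800, leaving €1,600.
Total: €15,722 + €3,925 + €5,495 + €1,600 = €26,742.

€26,742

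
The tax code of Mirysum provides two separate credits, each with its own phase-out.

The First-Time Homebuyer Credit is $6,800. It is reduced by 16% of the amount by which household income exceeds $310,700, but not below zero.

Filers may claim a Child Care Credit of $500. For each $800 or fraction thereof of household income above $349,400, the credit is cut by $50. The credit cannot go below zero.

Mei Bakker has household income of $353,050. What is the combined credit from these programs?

First-Time Homebuyer Credit: 16% of the $42,350 excess over $310,700 is $6,776; credit = $6,800 − $6,776 = $24.
Child Care Credit: income exceeds $349,400 by $3,650, which is 5 full-or-partial $800 increments; reduction = 5 × $50 = $250, leaving $250.
Total: $24 + $250 = $274.

$274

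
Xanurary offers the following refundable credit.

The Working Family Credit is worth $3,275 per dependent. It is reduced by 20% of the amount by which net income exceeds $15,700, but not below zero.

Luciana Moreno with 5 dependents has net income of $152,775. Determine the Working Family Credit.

$0

Working Family Credit: base = 5 × $3,275 = $16,375. 20% of the $137,075 excess over $15,700 is $27,415 ≥ base, so the credit is $0.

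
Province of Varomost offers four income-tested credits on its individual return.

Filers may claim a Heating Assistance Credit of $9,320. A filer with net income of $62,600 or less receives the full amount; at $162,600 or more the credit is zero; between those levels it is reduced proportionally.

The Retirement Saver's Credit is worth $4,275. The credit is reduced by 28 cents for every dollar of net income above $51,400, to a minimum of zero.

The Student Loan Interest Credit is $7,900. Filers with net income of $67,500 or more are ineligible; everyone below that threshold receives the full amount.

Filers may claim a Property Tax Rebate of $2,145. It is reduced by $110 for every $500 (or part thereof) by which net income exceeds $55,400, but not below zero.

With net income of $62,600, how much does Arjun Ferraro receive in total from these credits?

Heating Assistance Credit: $62,600 is at or below the $62,600 threshold, so the full $9,320 applies.
Retirement Saver's Credit: 28% of the $11,200 excess over $51,400 is $3,136; credit = $4,275 − $3,136 = $1,139.
Student Loan Interest Credit: $62,600 is below the $67,500 cutoff, so the full $7,900 applies.
Property Tax Rebate: income exceeds $55,400 by $7,200, which is 15 full-or-partial $500 increments; reduction = 15 × $110 = $1,650, leaving $495.
Total: $9,320 + $1,139 + $7,900 + $495 = $18,854.

$18,854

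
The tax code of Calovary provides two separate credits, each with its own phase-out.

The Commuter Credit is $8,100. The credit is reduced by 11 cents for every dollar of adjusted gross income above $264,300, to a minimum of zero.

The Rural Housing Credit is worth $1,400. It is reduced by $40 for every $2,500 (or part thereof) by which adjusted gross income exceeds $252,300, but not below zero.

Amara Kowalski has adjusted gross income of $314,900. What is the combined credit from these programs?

Commuter Credit: 11% of the $50,600 excess over $264,300 is $5,566; credit = $8,100 − $5,566 = $2,534.
Rural Housing Credit: income exceeds $252,300 by $62,600, which is 26 full-or-partial $2,500 increments; reduction = 26 × $40 = $1,040, leaving $360.
Total: $2,534 + $360 = $2,894.

$2,894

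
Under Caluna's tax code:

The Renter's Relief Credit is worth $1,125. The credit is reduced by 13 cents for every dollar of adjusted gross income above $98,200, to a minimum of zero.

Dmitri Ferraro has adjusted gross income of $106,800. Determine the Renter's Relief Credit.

Renter's Relief Credit: 13% of the $8,600 excess over $98,200 is $1,118; credit = $1,125 − $1,118 = $7.

$7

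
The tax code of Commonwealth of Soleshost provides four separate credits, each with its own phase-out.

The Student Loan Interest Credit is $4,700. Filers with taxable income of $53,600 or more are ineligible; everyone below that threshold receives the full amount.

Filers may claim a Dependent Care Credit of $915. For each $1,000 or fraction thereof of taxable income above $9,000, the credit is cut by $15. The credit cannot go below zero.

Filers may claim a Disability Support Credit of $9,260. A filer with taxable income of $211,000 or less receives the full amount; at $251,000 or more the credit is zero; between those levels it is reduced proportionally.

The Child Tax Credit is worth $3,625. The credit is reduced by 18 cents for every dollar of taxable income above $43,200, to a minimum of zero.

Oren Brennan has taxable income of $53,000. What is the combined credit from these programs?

$16,076

Student Loan Interest Credit: $53,000 is below the $53,600 cutoff, so the full $4,700 applies.
Dependent Care Credit: income exceeds $9,000 by $44,000, which is 44 full-or-partial $1,000 increments; reduction = 44 × $15 = $660, leaving $255.
Disability Support Credit: $53,000 is at or below the $211,000 threshold, so the full $9,260 applies.
Child Tax Credit: 18% of the $9,800 excess over $43,200 is $1,764; credit = $3,625 − $1,764 = $1,861.
Total: $4,700 + $255 + $9,260 + $1,861 = $16,076.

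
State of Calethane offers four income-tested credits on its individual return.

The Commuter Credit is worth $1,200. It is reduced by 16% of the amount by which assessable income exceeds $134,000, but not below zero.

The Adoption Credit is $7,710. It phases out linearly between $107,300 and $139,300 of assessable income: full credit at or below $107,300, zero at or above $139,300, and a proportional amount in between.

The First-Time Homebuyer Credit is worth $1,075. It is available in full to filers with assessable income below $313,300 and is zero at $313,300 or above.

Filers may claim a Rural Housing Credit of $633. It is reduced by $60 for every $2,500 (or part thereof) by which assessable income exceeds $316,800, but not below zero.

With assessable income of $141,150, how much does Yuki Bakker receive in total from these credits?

$1,764

Commuter Credit: 16% of the $7,150 excess over $134,000 is $1,144; credit = $1,200 − $1,144 = $56.
Adoption Credit: $141,150 is at or above $139,300, so the credit is $0.
First-Time Homebuyer Credit: $141,150 is below the $313,300 cutoff, so the full $1,075 applies.
Rural Housing Credit: $141,150 is at or below the $316,800 threshold, so the full $633 applies.
Total: $56 + $0 + $1,075 + $633 = $1,764.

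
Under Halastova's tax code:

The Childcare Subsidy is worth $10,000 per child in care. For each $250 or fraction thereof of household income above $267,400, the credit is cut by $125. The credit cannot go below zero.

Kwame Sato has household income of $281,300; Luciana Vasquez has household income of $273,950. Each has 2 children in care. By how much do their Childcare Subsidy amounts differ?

Kwame ($281,300): Childcare Subsidy: base = 2 × $10,000 = $20,000. income exceeds $267,400 by $13,900, which is 56 full-or-partial $250 increments; reduction = 56 × $125 = $7,000, leaving $13,000.
Luciana ($273,950): Childcare Subsidy: base = 2 × $10,000 = $20,000. income exceeds $267,400 by $6,550, which is 27 full-or-partial $250 increments; reduction = 27 × $125 = $3,375, leaving $16,625.
Difference: |$13,000 − $16,625| = $3,625.

$3,625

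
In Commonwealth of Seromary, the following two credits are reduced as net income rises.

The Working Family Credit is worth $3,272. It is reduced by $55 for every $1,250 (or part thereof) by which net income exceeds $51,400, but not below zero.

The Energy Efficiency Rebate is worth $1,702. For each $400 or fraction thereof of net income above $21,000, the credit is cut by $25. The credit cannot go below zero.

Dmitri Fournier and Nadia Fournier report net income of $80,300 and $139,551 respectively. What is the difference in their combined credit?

$1,952

Dmitri ($80,300): Working Family Credit: income exceeds $51,400 by $28,900, which is 24 full-or-partial $1,250 increments; reduction = 24 × $55 = $1,320, leaving $1,952. Energy Efficiency Rebate: income exceeds $21,000 by $59,300 → 149 increments × $25 = $3,725 ≥ base, so the credit is $0. total $1,952 + $0 = $1,952
Nadia ($139,551): Working Family Credit: income exceeds $51,400 by $88,151 → 71 increments × $55 = $3,905 ≥ base, so the credit is $0. Energy Efficiency Rebate: income exceeds $21,000 by $118,551 → 297 increments × $25 = $7,425 ≥ base, so the credit is $0. total $0 + $0 = $0
Difference: |$1,952 − $0| = $1,952.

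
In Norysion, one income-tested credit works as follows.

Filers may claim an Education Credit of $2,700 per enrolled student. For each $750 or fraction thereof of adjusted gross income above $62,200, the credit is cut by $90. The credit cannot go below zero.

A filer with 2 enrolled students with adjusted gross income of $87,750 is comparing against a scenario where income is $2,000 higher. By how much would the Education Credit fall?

At $87,750 — base = 2 × $2,700 = $5,400. income exceeds $62,200 by $25,550, which is 35 full-or-partial $750 increments; reduction = 35 × $90 = $3,150, leaving $2,250.
At $89,750 — base = 2 × $2,700 = $5,400. income exceeds $62,200 by $27,550, which is 37 full-or-partial $750 increments; reduction = 37 × $90 = $3,330, leaving $2,070.
Lost: $2,250 − $2,070 = $180.

$180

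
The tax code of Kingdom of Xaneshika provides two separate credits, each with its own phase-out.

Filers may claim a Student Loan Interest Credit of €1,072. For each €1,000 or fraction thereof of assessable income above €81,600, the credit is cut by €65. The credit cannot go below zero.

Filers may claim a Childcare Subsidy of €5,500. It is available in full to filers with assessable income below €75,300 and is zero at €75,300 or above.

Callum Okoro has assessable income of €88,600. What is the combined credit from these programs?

Student Loan Interest Credit: income exceeds €81,600 by €7,000, which is 7 full-or-partial €1,000 increments; reduction = 7 × €65 = €455, leaving €617.
Childcare Subsidy: €88,600 meets or exceeds the €75,300 cutoff, so the credit is €0.
Total: €617 + €0 = €617.

€617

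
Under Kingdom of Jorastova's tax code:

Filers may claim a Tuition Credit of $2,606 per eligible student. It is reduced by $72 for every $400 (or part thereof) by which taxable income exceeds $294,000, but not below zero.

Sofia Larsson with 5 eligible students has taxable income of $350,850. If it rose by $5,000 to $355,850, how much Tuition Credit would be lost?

At $350,850 — base = 5 × $2,606 = $13,030. income exceeds $294,000 by $56,850, which is 143 full-or-partial $400 increments; reduction = 143 × $72 = $10,296, leaving $2,734.
At $355,850 — base = 5 × $2,606 = $13,030. income exceeds $294,000 by $61,850, which is 155 full-or-partial $400 increments; reduction = 155 × $72 = $11,160, leaving $1,870.
Lost: $2,734 − $1,870 = $864.

$864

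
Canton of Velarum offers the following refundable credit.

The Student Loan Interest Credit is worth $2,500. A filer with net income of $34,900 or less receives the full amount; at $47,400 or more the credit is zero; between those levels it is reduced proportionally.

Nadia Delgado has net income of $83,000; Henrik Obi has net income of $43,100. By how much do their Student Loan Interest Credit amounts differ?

Nadia ($83,000): Student Loan Interest Credit: $83,000 is at or above $47,400, so the credit is $0.
Henrik ($43,100): Student Loan Interest Credit: $43,100 is $8,200 into a $12,500 phase-out range, leaving 4,300/12,500 of the credit: $2,500 × 4,300/12,500 = $860.
Difference: |$0 − $860| = $860.

$860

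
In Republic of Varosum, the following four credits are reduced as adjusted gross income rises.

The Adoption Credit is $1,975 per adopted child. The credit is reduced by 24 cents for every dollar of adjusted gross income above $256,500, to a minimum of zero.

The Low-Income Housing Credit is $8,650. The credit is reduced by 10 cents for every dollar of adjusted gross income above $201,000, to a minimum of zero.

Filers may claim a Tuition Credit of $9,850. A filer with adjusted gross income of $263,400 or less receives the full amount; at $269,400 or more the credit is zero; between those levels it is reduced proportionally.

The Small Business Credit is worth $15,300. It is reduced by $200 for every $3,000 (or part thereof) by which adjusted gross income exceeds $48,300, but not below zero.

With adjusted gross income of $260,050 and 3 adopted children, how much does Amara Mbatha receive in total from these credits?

$18,768

Adoption Credit: base = 3 × $1,975 = $5,925. 24% of the $3,550 excess over $256,500 is $852; credit = $5,925 − $852 = $5,073.
Low-Income Housing Credit: 10% of the $59,050 excess over $201,000 is $5,905; credit = $8,650 − $5,905 = $2,745.
Tuition Credit: $260,050 is at or below the $263,400 threshold, so the full $9,850 applies.
Small Business Credit: income exceeds $48,300 by $211,750, which is 71 full-or-partial $3,000 increments; reduction = 71 × $200 = $14,200, leaving $1,100.
Total: $5,073 + $2,745 + $9,850 + $1,100 = $18,768.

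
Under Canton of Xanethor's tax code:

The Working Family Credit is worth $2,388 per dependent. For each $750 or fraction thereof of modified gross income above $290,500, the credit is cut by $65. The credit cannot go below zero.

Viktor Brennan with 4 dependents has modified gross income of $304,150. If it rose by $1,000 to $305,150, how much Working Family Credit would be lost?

$65

At $304,150 — base = 4 × $2,388 = $9,552. income exceeds $290,500 by $13,650, which is 19 full-or-partial $750 increments; reduction = 19 × $65 = $1,235, leaving $8,317.
At $305,150 — base = 4 × $2,388 = $9,552. income exceeds $290,500 by $14,650, which is 20 full-or-partial $750 increments; reduction = 20 × $65 = $1,300, leaving $8,252.
Lost: $8,317 − $8,252 = $65.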